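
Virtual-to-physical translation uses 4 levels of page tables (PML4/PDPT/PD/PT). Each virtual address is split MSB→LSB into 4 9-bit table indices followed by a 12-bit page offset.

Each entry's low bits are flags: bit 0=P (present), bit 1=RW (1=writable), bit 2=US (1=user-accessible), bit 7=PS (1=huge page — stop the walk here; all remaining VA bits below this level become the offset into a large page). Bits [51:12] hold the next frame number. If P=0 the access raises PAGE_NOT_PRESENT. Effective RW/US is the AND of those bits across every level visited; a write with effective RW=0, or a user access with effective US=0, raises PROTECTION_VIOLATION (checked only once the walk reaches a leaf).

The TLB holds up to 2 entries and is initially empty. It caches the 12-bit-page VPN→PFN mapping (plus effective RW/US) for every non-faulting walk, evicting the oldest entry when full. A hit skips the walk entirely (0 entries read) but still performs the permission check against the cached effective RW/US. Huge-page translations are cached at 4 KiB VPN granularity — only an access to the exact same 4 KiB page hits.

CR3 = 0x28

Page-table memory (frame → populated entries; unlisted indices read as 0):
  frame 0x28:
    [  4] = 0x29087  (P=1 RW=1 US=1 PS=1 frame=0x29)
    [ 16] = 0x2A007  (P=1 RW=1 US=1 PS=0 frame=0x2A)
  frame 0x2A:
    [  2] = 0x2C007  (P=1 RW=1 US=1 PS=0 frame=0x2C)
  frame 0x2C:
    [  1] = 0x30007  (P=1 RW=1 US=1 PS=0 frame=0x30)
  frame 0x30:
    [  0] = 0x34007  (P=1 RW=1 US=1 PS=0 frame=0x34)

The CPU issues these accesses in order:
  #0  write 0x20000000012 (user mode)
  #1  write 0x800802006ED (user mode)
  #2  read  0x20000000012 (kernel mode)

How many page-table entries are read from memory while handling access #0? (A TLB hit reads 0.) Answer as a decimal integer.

Trace:
#0 VA=0x20000000012 (w,user):
  L0 @0x28[4] → 0x29087  P=1,RW=1,US=1,PS=1
  ⇒ phys 0x29012 (huge @L0)  [1 reads]
#1 VA=0x800802006ED (w,user):
  L0 @0x28[16] → 0x2A007  P=1,RW=1,US=1,PS=0
  L1 @0x2A[2] → 0x2C007  P=1,RW=1,US=1,PS=0
  L2 @0x2C[1] → 0x30007  P=1,RW=1,US=1,PS=0
  L3 @0x30[0] → 0x34007  P=1,RW=1,US=1,PS=0
  ⇒ phys 0x346ED  [4 reads]
#2 VA=0x20000000012 (r,kernel):
  TLB hit vpn=0x20000000 → PA=0x29012

Entries read for #0: 1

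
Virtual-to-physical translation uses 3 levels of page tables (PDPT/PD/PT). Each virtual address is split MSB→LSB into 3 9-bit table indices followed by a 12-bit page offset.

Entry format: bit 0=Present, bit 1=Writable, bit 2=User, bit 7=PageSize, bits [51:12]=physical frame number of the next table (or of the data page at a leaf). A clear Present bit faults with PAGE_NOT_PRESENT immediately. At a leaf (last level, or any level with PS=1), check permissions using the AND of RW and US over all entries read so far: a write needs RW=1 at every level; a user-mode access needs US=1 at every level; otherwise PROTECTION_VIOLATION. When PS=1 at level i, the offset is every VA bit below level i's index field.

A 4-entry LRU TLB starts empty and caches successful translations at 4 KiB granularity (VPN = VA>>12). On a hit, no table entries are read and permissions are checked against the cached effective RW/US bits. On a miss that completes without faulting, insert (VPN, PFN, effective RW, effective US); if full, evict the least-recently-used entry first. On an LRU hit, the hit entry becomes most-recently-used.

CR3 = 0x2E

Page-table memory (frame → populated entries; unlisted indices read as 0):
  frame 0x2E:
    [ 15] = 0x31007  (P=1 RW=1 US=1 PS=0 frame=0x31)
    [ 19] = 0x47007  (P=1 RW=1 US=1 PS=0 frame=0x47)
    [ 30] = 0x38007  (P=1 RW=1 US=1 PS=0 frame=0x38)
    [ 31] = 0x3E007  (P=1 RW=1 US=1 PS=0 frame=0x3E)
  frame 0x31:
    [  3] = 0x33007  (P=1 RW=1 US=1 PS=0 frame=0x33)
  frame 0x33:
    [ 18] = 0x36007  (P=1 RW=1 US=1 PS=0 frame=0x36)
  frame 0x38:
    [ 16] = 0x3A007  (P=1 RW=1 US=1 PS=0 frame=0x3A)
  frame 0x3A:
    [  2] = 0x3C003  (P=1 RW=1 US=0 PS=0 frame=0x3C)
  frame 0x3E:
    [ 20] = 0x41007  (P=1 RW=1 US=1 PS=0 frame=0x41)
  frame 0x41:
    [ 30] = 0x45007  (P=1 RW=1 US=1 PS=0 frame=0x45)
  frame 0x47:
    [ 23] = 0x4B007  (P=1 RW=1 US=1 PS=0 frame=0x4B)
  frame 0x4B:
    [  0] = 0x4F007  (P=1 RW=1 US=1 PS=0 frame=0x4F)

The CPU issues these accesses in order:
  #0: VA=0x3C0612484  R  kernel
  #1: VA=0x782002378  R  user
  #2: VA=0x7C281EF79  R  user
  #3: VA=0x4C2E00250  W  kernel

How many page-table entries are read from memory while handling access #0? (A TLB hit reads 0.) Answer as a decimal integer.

Walk each access:
#0 VA=0x3C0612484 (r,kernel):
  L0 @0x2E[15] → 0x31007  P=1,RW=1,US=1,PS=0
  L1 @0x31[3] → 0x33007  P=1,RW=1,US=1,PS=0
  L2 @0x33[18] → 0x36007  P=1,RW=1,US=1,PS=0
  → PA=0x36484  (3 entries read)
#1 VA=0x782002378 (r,user):
  L0 @0x2E[30] → 0x38007  P=1,RW=1,US=1,PS=0
  L1 @0x38[16] → 0x3A007  P=1,RW=1,US=1,PS=0
  L2 @0x3A[2] → 0x3C003  P=1,RW=1,US=0,PS=0
  ✗ PROTECTION_VIOLATION  [3 reads]
#2 VA=0x7C281EF79 (r,user):
  L0 @0x2E[31] → 0x3E007  P=1,RW=1,US=1,PS=0
  L1 @0x3E[20] → 0x41007  P=1,RW=1,US=1,PS=0
  L2 @0x41[30] → 0x45007  P=1,RW=1,US=1,PS=0
  → PA=0x45F79  (3 entries read)
#3 VA=0x4C2E00250 (w,kernel):
  L0 @0x2E[19] → 0x47007  P=1,RW=1,US=1,PS=0
  L1 @0x47[23] → 0x4B007  P=1,RW=1,US=1,PS=0
  L2 @0x4B[0] → 0x4F007  P=1,RW=1,US=1,PS=0
  → PA=0x4F250  (3 entries read)

Entries read for #0: 3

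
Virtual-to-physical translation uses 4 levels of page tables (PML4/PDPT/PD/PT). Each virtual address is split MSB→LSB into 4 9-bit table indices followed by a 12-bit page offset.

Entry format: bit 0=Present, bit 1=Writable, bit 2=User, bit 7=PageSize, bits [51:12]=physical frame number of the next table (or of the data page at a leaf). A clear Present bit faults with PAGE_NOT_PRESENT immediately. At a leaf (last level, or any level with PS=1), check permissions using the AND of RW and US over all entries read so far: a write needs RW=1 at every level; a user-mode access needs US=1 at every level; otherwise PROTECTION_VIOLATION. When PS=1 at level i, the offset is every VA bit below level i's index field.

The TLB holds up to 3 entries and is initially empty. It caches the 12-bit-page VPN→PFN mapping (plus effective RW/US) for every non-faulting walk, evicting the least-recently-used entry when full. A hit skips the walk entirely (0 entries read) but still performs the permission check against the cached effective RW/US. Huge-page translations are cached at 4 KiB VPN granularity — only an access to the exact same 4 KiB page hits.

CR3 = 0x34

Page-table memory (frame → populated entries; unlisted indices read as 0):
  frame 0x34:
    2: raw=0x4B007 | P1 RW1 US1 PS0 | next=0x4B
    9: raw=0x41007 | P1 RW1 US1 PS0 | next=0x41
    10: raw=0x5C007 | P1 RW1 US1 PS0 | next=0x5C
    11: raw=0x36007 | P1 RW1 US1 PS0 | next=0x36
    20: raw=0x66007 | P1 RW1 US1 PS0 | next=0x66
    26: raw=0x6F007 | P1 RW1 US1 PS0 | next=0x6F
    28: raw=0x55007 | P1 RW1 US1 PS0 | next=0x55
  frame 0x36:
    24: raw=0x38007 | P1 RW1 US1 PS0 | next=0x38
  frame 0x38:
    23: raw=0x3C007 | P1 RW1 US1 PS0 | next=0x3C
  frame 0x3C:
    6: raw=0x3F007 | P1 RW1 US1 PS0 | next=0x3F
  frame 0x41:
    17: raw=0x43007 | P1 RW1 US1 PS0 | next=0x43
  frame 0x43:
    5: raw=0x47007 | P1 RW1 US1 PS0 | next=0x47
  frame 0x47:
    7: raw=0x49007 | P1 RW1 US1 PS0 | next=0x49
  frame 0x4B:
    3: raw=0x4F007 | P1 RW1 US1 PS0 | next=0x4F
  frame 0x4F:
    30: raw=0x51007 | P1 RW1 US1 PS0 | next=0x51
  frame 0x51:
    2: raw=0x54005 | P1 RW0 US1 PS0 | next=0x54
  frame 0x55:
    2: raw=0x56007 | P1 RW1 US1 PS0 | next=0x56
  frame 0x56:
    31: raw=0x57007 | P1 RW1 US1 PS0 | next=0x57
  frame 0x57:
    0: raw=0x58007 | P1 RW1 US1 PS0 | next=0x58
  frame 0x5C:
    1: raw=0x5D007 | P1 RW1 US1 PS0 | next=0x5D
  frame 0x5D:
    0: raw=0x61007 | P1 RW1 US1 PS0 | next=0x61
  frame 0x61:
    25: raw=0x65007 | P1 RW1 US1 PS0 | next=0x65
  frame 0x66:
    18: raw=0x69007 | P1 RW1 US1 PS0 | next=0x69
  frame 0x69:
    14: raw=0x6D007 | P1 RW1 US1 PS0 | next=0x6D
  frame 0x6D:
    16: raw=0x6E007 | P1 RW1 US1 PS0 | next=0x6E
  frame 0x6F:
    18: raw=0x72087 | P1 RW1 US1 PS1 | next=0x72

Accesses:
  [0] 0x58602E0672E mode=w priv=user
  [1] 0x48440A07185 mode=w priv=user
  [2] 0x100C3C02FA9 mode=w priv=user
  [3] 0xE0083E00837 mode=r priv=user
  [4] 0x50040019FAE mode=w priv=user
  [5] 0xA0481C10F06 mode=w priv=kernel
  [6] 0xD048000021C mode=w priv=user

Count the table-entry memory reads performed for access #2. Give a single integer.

Walk each access:
#0 VA=0x58602E0672E (w,user):
  [0] read 0x34 idx=11: raw=0x36007 flags P=1 W=1 U=1 S=0
  [1] read 0x36 idx=24: raw=0x38007 flags P=1 W=1 U=1 S=0
  [2] read 0x38 idx=23: raw=0x3C007 flags P=1 W=1 U=1 S=0
  [3] read 0x3C idx=6: raw=0x3F007 flags P=1 W=1 U=1 S=0
  ⇒ phys 0x3F72E  [4 reads]
#1 VA=0x48440A07185 (w,user):
  [0] read 0x34 idx=9: raw=0x41007 flags P=1 W=1 U=1 S=0
  [1] read 0x41 idx=17: raw=0x43007 flags P=1 W=1 U=1 S=0
  [2] read 0x43 idx=5: raw=0x47007 flags P=1 W=1 U=1 S=0
  [3] read 0x47 idx=7: raw=0x49007 flags P=1 W=1 U=1 S=0
  ⇒ phys 0x49185  [4 reads]
#2 VA=0x100C3C02FA9 (w,user):
  [0] read 0x34 idx=2: raw=0x4B007 flags P=1 W=1 U=1 S=0
  [1] read 0x4B idx=3: raw=0x4F007 flags P=1 W=1 U=1 S=0
  [2] read 0x4F idx=30: raw=0x51007 flags P=1 W=1 U=1 S=0
  [3] read 0x51 idx=2: raw=0x54005 flags P=1 W=0 U=1 S=0
  ⇒ fault: PROTECTION_VIOLATION  — 4 lookups
#3 VA=0xE0083E00837 (r,user):
  [0] read 0x34 idx=28: raw=0x55007 flags P=1 W=1 U=1 S=0
  [1] read 0x55 idx=2: raw=0x56007 flags P=1 W=1 U=1 S=0
  [2] read 0x56 idx=31: raw=0x57007 flags P=1 W=1 U=1 S=0
  [3] read 0x57 idx=0: raw=0x58007 flags P=1 W=1 U=1 S=0
  ⇒ phys 0x58837  [4 reads]
#4 VA=0x50040019FAE (w,user):
  [0] read 0x34 idx=10: raw=0x5C007 flags P=1 W=1 U=1 S=0
  [1] read 0x5C idx=1: raw=0x5D007 flags P=1 W=1 U=1 S=0
  [2] read 0x5D idx=0: raw=0x61007 flags P=1 W=1 U=1 S=0
  [3] read 0x61 idx=25: raw=0x65007 flags P=1 W=1 U=1 S=0
  ⇒ phys 0x65FAE  [4 reads]
#5 VA=0xA0481C10F06 (w,kernel):
  [0] read 0x34 idx=20: raw=0x66007 flags P=1 W=1 U=1 S=0
  [1] read 0x66 idx=18: raw=0x69007 flags P=1 W=1 U=1 S=0
  [2] read 0x69 idx=14: raw=0x6D007 flags P=1 W=1 U=1 S=0
  [3] read 0x6D idx=16: raw=0x6E007 flags P=1 W=1 U=1 S=0
  ⇒ phys 0x6EF06  [4 reads]
#6 VA=0xD048000021C (w,user):
  [0] read 0x34 idx=26: raw=0x6F007 flags P=1 W=1 U=1 S=0
  [1] read 0x6F idx=18: raw=0x72087 flags P=1 W=1 U=1 S=1
  ⇒ phys 0x7221C (huge @L1)  [2 reads]

Entries read for #2: 4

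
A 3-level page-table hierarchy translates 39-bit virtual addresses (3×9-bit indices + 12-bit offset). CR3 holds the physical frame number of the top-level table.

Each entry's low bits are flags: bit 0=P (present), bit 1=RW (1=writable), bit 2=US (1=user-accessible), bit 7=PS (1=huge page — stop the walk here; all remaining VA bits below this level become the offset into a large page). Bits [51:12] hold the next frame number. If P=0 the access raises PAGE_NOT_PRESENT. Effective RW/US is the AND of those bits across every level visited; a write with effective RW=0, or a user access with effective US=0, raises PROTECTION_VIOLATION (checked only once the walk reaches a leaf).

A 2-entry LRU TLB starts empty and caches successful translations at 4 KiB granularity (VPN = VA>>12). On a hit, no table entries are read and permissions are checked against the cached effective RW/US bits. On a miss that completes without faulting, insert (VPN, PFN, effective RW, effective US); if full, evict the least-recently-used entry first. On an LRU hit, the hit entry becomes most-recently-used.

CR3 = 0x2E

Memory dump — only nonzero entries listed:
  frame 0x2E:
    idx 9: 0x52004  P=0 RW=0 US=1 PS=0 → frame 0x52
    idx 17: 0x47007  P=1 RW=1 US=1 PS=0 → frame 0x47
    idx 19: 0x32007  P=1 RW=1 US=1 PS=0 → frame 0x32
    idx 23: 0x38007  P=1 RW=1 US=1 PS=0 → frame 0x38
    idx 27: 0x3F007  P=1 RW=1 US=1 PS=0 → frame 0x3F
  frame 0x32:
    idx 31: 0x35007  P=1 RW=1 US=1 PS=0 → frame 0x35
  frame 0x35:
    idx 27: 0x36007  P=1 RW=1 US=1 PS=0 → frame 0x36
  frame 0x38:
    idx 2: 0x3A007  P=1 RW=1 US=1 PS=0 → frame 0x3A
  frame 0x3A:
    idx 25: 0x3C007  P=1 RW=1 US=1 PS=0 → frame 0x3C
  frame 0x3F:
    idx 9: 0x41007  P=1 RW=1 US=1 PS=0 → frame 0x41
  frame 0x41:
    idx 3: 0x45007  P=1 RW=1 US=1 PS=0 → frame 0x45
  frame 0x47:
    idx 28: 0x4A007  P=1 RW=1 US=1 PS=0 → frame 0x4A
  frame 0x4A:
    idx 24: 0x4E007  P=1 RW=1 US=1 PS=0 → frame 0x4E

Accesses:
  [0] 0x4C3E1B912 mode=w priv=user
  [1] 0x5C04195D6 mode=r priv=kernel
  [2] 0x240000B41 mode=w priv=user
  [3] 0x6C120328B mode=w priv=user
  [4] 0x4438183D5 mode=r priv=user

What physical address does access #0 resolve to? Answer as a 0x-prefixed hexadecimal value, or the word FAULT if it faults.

Walk each access:
#0 VA=0x4C3E1B912 (w,user):
  L0 @0x2E[19] → 0x32007  P=1,RW=1,US=1,PS=0
  L1 @0x32[31] → 0x35007  P=1,RW=1,US=1,PS=0
  L2 @0x35[27] → 0x36007  P=1,RW=1,US=1,PS=0
  ⇒ phys 0x36912  [3 reads]
#1 VA=0x5C04195D6 (r,kernel):
  L0 @0x2E[23] → 0x38007  P=1,RW=1,US=1,PS=0
  L1 @0x38[2] → 0x3A007  P=1,RW=1,US=1,PS=0
  L2 @0x3A[25] → 0x3C007  P=1,RW=1,US=1,PS=0
  ⇒ phys 0x3C5D6  [3 reads]
#2 VA=0x240000B41 (w,user):
  L0 @0x2E[9] → 0x52004  P=0,RW=0,US=1,PS=0
  → PAGE_NOT_PRESENT  (1 entries read)
#3 VA=0x6C120328B (w,user):
  L0 @0x2E[27] → 0x3F007  P=1,RW=1,US=1,PS=0
  L1 @0x3F[9] → 0x41007  P=1,RW=1,US=1,PS=0
  L2 @0x41[3] → 0x45007  P=1,RW=1,US=1,PS=0
  ⇒ phys 0x4528B  [3 reads]
#4 VA=0x4438183D5 (r,user):
  L0 @0x2E[17] → 0x47007  P=1,RW=1,US=1,PS=0
  L1 @0x47[28] → 0x4A007  P=1,RW=1,US=1,PS=0
  L2 @0x4A[24] → 0x4E007  P=1,RW=1,US=1,PS=0
  ⇒ phys 0x4E3D5  [3 reads]

Access #0 PA: 0x36912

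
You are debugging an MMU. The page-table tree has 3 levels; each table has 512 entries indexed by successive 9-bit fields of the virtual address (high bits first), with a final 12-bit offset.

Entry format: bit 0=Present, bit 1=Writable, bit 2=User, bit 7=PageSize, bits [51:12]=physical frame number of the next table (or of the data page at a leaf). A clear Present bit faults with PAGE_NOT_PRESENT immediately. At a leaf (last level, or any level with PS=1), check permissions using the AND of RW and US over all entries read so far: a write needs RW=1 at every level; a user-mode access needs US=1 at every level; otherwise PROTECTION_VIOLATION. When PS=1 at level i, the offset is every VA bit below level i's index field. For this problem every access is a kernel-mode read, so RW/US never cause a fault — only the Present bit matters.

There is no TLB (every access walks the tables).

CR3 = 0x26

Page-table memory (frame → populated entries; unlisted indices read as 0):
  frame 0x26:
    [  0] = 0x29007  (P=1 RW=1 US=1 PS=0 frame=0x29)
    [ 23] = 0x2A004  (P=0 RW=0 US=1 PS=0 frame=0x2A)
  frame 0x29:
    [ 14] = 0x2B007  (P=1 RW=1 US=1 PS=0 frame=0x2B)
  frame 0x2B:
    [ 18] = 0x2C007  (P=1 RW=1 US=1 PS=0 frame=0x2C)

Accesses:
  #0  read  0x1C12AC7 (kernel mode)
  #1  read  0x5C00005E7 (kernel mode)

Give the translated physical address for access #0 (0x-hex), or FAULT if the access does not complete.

Walk each access:
#0 VA=0x1C12AC7 (r,kernel):
  [0] read 0x26 idx=0: raw=0x29007 flags P=1 W=1 U=1 S=0
  [1] read 0x29 idx=14: raw=0x2B007 flags P=1 W=1 U=1 S=0
  [2] read 0x2B idx=18: raw=0x2C007 flags P=1 W=1 U=1 S=0
  ✓ 0x2CAC7  — 3 lookups
#1 VA=0x5C00005E7 (r,kernel):
  [0] read 0x26 idx=23: raw=0x2A004 flags P=0 W=0 U=1 S=0
  ⇒ fault: PAGE_NOT_PRESENT  — 1 lookups

Access #0 PA: 0x2CAC7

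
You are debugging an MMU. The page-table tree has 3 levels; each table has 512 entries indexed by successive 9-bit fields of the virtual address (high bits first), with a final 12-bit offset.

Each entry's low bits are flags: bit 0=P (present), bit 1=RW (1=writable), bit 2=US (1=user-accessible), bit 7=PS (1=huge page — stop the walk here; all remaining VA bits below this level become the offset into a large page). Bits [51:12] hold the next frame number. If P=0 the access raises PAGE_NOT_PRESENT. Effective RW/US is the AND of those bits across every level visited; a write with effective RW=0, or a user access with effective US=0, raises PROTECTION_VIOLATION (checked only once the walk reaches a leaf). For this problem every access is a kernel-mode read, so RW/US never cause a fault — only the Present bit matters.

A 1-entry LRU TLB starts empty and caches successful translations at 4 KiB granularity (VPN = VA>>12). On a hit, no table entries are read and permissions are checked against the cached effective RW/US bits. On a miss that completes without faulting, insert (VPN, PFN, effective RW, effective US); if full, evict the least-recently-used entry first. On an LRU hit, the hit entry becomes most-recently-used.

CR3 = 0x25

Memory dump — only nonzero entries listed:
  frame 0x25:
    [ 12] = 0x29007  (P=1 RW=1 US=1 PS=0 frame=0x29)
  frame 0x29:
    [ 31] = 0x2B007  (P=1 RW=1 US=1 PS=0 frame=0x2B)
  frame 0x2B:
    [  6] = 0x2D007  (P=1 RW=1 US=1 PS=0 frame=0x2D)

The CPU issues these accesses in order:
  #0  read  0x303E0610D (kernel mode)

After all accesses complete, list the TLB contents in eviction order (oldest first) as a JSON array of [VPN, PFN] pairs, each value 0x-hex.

Trace:
#0 VA=0x303E0610D (r,kernel):
  [0] read 0x25 idx=12: raw=0x29007 flags P=1 W=1 U=1 S=0
  [1] read 0x29 idx=31: raw=0x2B007 flags P=1 W=1 U=1 S=0
  [2] read 0x2B idx=6: raw=0x2D007 flags P=1 W=1 U=1 S=0
  ⇒ phys 0x2D10D  [3 reads]

TLB: [["0x303E06", "0x2D"]]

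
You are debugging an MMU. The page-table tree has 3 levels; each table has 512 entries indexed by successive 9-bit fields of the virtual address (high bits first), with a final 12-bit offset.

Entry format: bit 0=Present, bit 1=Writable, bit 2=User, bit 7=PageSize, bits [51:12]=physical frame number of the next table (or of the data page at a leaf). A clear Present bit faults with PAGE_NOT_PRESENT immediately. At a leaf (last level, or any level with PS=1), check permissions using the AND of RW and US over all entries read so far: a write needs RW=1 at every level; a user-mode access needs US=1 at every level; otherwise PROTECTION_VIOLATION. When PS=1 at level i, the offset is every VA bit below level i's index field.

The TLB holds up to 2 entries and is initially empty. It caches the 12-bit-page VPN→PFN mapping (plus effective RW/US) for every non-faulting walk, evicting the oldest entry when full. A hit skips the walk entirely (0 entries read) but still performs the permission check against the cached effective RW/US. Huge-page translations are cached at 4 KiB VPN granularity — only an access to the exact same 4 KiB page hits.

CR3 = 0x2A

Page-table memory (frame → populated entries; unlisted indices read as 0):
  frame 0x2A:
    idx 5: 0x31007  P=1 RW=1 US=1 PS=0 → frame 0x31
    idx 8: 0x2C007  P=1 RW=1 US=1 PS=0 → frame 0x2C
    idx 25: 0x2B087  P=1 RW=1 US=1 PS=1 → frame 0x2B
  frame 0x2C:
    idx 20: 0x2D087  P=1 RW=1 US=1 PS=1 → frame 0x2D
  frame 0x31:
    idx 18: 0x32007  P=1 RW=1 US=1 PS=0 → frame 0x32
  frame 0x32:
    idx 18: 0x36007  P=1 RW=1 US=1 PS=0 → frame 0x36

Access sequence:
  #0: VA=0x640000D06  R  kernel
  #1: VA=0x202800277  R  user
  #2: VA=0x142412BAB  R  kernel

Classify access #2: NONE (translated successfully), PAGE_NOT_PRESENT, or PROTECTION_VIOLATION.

Per-access translation:
#0 VA=0x640000D06 (r,kernel):
  lvl0: tbl 0x2A, slot 25 ⇒ 0x2B087 (P1/RW1/US1/PS1)
  ✓ 0x2BD06 (huge @L0)  — 1 lookups
#1 VA=0x202800277 (r,user):
  lvl0: tbl 0x2A, slot 8 ⇒ 0x2C007 (P1/RW1/US1/PS0)
  lvl1: tbl 0x2C, slot 20 ⇒ 0x2D087 (P1/RW1/US1/PS1)
  ✓ 0x2D277 (huge @L1)  — 2 lookups
#2 VA=0x142412BAB (r,kernel):
  lvl0: tbl 0x2A, slot 5 ⇒ 0x31007 (P1/RW1/US1/PS0)
  lvl1: tbl 0x31, slot 18 ⇒ 0x32007 (P1/RW1/US1/PS0)
  lvl2: tbl 0x32, slot 18 ⇒ 0x36007 (P1/RW1/US1/PS0)
  ✓ 0x36BAB  — 3 lookups

Access #2 fault: NONE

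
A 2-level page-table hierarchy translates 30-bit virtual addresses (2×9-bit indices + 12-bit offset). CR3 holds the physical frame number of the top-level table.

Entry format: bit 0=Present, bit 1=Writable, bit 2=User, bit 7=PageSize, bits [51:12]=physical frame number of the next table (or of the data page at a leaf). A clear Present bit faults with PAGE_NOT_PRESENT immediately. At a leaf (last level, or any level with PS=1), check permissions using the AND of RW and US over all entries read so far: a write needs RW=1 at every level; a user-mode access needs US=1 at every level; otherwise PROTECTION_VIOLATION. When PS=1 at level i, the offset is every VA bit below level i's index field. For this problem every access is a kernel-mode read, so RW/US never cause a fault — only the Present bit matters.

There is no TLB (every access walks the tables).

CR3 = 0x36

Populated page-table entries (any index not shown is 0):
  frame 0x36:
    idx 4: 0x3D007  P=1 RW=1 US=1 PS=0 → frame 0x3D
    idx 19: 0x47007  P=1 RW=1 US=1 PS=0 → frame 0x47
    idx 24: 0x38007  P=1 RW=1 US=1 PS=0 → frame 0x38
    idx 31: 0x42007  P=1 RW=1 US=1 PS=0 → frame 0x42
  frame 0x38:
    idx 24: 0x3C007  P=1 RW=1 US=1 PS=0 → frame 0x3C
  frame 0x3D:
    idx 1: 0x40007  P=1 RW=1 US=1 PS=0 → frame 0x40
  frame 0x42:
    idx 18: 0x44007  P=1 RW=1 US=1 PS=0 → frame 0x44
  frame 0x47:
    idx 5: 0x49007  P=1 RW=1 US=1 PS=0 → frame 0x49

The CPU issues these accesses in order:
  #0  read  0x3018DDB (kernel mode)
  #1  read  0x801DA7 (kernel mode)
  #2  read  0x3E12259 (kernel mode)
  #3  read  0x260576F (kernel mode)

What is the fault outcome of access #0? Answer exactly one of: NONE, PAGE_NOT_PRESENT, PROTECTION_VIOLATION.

Walk each access:
#0 VA=0x3018DDB (r,kernel):
  [0] read 0x36 idx=24: raw=0x38007 flags P=1 W=1 U=1 S=0
  [1] read 0x38 idx=24: raw=0x3C007 flags P=1 W=1 U=1 S=0
  → PA=0x3CDDB  (2 entries read)
#1 VA=0x801DA7 (r,kernel):
  [0] read 0x36 idx=4: raw=0x3D007 flags P=1 W=1 U=1 S=0
  [1] read 0x3D idx=1: raw=0x40007 flags P=1 W=1 U=1 S=0
  → PA=0x40DA7  (2 entries read)
#2 VA=0x3E12259 (r,kernel):
  [0] read 0x36 idx=31: raw=0x42007 flags P=1 W=1 U=1 S=0
  [1] read 0x42 idx=18: raw=0x44007 flags P=1 W=1 U=1 S=0
  → PA=0x44259  (2 entries read)
#3 VA=0x260576F (r,kernel):
  [0] read 0x36 idx=19: raw=0x47007 flags P=1 W=1 U=1 S=0
  [1] read 0x47 idx=5: raw=0x49007 flags P=1 W=1 U=1 S=0
  → PA=0x4976F  (2 entries read)

Access #0 fault: NONE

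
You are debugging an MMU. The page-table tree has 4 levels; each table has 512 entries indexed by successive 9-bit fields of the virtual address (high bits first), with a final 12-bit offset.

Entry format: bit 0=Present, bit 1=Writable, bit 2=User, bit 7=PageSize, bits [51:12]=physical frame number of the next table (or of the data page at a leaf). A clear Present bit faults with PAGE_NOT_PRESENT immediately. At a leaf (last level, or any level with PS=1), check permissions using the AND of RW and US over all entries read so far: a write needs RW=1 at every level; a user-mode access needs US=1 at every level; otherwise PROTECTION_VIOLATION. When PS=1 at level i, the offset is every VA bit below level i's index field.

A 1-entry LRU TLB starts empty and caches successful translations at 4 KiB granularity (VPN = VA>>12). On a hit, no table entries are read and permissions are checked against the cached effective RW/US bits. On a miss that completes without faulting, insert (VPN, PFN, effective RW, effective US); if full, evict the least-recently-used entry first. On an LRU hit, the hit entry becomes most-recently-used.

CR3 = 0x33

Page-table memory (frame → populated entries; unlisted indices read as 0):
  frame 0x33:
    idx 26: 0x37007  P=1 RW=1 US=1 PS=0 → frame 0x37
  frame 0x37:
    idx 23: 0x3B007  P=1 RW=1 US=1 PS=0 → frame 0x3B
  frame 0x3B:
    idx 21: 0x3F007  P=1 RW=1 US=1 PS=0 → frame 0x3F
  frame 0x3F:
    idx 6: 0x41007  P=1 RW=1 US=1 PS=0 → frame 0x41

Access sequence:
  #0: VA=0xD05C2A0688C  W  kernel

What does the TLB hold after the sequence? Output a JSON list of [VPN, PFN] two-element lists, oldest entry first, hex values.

Per-access translation:
#0 VA=0xD05C2A0688C (w,kernel):
  [0] read 0x33 idx=26: raw=0x37007 flags P=1 W=1 U=1 S=0
  [1] read 0x37 idx=23: raw=0x3B007 flags P=1 W=1 U=1 S=0
  [2] read 0x3B idx=21: raw=0x3F007 flags P=1 W=1 U=1 S=0
  [3] read 0x3F idx=6: raw=0x41007 flags P=1 W=1 U=1 S=0
  → PA=0x4188C  (4 entries read)

TLB: [["0xD05C2A06", "0x41"]]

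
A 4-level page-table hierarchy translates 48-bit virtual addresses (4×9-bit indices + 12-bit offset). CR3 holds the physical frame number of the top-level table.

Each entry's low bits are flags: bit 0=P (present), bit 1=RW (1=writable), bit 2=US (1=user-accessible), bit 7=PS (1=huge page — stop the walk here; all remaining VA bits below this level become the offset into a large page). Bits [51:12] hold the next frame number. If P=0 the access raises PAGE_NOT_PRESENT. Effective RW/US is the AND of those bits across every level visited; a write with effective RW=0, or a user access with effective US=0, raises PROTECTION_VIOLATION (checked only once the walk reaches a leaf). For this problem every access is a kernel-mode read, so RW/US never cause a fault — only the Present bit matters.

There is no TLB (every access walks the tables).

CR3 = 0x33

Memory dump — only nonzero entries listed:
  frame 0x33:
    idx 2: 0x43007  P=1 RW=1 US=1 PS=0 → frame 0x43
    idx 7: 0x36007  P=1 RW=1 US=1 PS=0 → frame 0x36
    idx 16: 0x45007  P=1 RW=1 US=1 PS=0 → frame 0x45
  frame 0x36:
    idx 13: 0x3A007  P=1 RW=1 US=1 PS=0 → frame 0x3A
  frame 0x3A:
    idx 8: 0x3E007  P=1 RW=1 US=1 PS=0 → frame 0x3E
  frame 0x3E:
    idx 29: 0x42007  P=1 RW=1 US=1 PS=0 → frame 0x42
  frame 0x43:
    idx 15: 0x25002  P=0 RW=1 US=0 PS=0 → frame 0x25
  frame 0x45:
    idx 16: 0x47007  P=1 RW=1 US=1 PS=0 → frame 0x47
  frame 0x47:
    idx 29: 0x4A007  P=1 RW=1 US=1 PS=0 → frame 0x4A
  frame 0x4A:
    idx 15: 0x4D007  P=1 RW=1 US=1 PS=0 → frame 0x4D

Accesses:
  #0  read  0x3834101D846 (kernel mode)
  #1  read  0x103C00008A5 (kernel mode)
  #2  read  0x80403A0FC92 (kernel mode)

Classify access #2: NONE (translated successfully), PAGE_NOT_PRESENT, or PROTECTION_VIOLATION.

Per-access translation:
#0 VA=0x3834101D846 (r,kernel):
  [0] read 0x33 idx=7: raw=0x36007 flags P=1 W=1 U=1 S=0
  [1] read 0x36 idx=13: raw=0x3A007 flags P=1 W=1 U=1 S=0
  [2] read 0x3A idx=8: raw=0x3E007 flags P=1 W=1 U=1 S=0
  [3] read 0x3E idx=29: raw=0x42007 flags P=1 W=1 U=1 S=0
  ✓ 0x42846  — 4 lookups
#1 VA=0x103C00008A5 (r,kernel):
  [0] read 0x33 idx=2: raw=0x43007 flags P=1 W=1 U=1 S=0
  [1] read 0x43 idx=15: raw=0x25002 flags P=0 W=1 U=0 S=0
  ✗ PAGE_NOT_PRESENT  [2 reads]
#2 VA=0x80403A0FC92 (r,kernel):
  [0] read 0x33 idx=16: raw=0x45007 flags P=1 W=1 U=1 S=0
  [1] read 0x45 idx=16: raw=0x47007 flags P=1 W=1 U=1 S=0
  [2] read 0x47 idx=29: raw=0x4A007 flags P=1 W=1 U=1 S=0
  [3] read 0x4A idx=15: raw=0x4D007 flags P=1 W=1 U=1 S=0
  ✓ 0x4DC92  — 4 lookups

Access #2 fault: NONE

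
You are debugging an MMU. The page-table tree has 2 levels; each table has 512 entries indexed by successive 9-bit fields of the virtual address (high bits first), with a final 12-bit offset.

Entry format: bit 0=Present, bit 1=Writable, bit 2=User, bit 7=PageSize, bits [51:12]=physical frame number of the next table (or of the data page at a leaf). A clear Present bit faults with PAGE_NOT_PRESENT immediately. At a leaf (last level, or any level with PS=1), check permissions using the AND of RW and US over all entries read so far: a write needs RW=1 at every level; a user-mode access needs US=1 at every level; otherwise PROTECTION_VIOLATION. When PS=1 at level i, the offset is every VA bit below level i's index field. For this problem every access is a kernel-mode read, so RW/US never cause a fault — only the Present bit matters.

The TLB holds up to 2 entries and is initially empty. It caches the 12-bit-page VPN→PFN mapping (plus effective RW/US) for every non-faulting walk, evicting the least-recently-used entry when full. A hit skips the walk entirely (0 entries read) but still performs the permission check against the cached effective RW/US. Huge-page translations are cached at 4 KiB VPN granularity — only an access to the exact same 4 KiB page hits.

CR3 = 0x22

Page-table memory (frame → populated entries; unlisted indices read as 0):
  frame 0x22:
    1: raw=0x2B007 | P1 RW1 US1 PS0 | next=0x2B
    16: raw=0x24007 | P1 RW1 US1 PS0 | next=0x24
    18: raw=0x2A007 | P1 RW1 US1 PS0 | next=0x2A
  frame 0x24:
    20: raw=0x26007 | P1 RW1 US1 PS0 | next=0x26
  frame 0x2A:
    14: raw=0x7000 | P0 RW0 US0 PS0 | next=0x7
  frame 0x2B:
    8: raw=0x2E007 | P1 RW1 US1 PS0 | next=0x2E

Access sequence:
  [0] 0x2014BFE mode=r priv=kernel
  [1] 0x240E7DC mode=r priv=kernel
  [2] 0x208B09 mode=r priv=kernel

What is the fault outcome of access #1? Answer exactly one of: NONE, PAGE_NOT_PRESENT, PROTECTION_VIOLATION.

Trace:
#0 VA=0x2014BFE (r,kernel):
  lvl0: tbl 0x22, slot 16 ⇒ 0x24007 (P1/RW1/US1/PS0)
  lvl1: tbl 0x24, slot 20 ⇒ 0x26007 (P1/RW1/US1/PS0)
  ✓ 0x26BFE  — 2 lookups
#1 VA=0x240E7DC (r,kernel):
  lvl0: tbl 0x22, slot 18 ⇒ 0x2A007 (P1/RW1/US1/PS0)
  lvl1: tbl 0x2A, slot 14 ⇒ 0x7000 (P0/RW0/US0/PS0)
  ⇒ fault: PAGE_NOT_PRESENT  — 2 lookups
#2 VA=0x208B09 (r,kernel):
  lvl0: tbl 0x22, slot 1 ⇒ 0x2B007 (P1/RW1/US1/PS0)
  lvl1: tbl 0x2B, slot 8 ⇒ 0x2E007 (P1/RW1/US1/PS0)
  ✓ 0x2EB09  — 2 lookups

Access #1 fault: PAGE_NOT_PRESENT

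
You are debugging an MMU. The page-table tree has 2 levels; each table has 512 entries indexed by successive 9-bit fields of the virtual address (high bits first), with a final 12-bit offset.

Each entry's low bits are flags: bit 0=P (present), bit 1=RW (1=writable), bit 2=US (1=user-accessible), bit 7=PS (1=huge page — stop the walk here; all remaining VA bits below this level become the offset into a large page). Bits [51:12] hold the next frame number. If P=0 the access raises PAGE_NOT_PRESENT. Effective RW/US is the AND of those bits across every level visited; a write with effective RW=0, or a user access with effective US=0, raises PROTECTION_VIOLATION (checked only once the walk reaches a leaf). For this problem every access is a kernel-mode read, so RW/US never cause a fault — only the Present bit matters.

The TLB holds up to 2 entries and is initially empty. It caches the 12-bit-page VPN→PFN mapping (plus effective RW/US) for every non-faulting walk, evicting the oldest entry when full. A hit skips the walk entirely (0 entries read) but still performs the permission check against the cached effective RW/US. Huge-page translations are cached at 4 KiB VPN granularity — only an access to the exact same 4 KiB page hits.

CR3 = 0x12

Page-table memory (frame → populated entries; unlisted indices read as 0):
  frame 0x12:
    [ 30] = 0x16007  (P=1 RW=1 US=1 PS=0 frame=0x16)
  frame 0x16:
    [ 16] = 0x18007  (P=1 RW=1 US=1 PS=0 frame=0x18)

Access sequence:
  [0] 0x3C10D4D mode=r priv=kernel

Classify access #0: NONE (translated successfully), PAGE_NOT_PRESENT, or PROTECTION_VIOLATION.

Walk each access:
#0 VA=0x3C10D4D (r,kernel):
  L0 @0x12[30] → 0x16007  P=1,RW=1,US=1,PS=0
  L1 @0x16[16] → 0x18007  P=1,RW=1,US=1,PS=0
  → PA=0x18D4D  (2 entries read)

Access #0 fault: NONE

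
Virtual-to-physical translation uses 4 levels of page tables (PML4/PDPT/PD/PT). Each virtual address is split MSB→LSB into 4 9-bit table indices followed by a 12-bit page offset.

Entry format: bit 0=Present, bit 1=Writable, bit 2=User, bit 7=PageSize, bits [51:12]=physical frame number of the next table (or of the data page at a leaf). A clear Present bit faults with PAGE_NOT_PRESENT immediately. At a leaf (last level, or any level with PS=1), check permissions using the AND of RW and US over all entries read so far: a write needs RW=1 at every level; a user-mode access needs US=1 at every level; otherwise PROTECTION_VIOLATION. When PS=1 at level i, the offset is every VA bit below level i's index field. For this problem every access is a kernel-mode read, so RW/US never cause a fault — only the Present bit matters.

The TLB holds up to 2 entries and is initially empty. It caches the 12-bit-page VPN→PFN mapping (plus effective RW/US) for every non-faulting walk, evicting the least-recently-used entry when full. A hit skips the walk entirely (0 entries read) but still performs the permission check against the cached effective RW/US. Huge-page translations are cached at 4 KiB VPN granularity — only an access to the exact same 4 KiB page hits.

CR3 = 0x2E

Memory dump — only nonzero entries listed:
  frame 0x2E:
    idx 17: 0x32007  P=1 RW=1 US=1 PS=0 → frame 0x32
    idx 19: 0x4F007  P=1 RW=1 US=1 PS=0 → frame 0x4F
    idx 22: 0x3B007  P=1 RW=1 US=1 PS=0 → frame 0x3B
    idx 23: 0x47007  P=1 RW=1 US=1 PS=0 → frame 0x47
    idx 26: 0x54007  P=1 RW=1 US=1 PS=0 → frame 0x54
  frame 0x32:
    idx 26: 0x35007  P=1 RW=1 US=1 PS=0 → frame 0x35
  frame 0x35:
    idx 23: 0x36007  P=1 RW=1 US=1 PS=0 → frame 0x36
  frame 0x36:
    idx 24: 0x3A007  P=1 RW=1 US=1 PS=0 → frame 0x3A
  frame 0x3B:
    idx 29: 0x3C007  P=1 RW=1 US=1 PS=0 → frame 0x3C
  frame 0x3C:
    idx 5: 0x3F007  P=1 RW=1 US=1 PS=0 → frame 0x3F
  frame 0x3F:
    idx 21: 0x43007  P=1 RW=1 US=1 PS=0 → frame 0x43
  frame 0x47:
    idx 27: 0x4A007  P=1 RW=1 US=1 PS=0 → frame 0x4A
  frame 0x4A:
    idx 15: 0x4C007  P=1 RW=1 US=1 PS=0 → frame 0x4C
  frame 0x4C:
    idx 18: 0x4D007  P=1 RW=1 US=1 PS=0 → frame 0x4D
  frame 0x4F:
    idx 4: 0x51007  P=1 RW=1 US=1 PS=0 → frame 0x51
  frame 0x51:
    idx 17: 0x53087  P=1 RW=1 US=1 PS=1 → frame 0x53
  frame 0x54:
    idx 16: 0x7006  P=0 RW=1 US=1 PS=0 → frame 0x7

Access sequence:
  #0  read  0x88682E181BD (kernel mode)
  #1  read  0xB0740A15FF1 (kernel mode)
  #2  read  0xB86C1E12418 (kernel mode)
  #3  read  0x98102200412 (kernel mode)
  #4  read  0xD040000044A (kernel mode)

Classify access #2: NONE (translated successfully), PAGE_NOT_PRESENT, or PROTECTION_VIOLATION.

Per-access translation:
#0 VA=0x88682E181BD (r,kernel):
  [0] read 0x2E idx=17: raw=0x32007 flags P=1 W=1 U=1 S=0
  [1] read 0x32 idx=26: raw=0x35007 flags P=1 W=1 U=1 S=0
  [2] read 0x35 idx=23: raw=0x36007 flags P=1 W=1 U=1 S=0
  [3] read 0x36 idx=24: raw=0x3A007 flags P=1 W=1 U=1 S=0
  ⇒ phys 0x3A1BD  [4 reads]
#1 VA=0xB0740A15FF1 (r,kernel):
  [0] read 0x2E idx=22: raw=0x3B007 flags P=1 W=1 U=1 S=0
  [1] read 0x3B idx=29: raw=0x3C007 flags P=1 W=1 U=1 S=0
  [2] read 0x3C idx=5: raw=0x3F007 flags P=1 W=1 U=1 S=0
  [3] read 0x3F idx=21: raw=0x43007 flags P=1 W=1 U=1 S=0
  ⇒ phys 0x43FF1  [4 reads]
#2 VA=0xB86C1E12418 (r,kernel):
  [0] read 0x2E idx=23: raw=0x47007 flags P=1 W=1 U=1 S=0
  [1] read 0x47 idx=27: raw=0x4A007 flags P=1 W=1 U=1 S=0
  [2] read 0x4A idx=15: raw=0x4C007 flags P=1 W=1 U=1 S=0
  [3] read 0x4C idx=18: raw=0x4D007 flags P=1 W=1 U=1 S=0
  ⇒ phys 0x4D418  [4 reads]
#3 VA=0x98102200412 (r,kernel):
  [0] read 0x2E idx=19: raw=0x4F007 flags P=1 W=1 U=1 S=0
  [1] read 0x4F idx=4: raw=0x51007 flags P=1 W=1 U=1 S=0
  [2] read 0x51 idx=17: raw=0x53087 flags P=1 W=1 U=1 S=1
  ⇒ phys 0x53412 (huge @L2)  [3 reads]
#4 VA=0xD040000044A (r,kernel):
  [0] read 0x2E idx=26: raw=0x54007 flags P=1 W=1 U=1 S=0
  [1] read 0x54 idx=16: raw=0x7006 flags P=0 W=1 U=1 S=0
  ⇒ fault: PAGE_NOT_PRESENT  — 2 lookups

Access #2 fault: NONE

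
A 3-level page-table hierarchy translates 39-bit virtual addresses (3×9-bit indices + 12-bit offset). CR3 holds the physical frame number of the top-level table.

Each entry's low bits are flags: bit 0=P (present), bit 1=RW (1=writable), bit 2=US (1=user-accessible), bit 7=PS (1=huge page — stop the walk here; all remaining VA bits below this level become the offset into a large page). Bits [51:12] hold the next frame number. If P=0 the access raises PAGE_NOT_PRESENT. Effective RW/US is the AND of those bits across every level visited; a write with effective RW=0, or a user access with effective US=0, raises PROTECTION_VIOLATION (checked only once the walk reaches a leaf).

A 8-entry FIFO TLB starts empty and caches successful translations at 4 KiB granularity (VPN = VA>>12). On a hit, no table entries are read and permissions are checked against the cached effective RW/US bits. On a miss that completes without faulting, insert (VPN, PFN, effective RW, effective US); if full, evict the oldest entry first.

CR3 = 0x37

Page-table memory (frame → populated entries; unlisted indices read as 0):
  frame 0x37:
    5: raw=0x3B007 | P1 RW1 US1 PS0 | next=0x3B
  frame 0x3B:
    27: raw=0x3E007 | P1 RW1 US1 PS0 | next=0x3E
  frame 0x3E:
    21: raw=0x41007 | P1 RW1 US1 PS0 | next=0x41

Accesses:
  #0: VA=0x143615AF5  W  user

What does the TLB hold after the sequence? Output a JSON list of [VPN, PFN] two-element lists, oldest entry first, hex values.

Walk each access:
#0 VA=0x143615AF5 (w,user):
  lvl0: tbl 0x37, slot 5 ⇒ 0x3B007 (P1/RW1/US1/PS0)
  lvl1: tbl 0x3B, slot 27 ⇒ 0x3E007 (P1/RW1/US1/PS0)
  lvl2: tbl 0x3E, slot 21 ⇒ 0x41007 (P1/RW1/US1/PS0)
  ✓ 0x41AF5  — 3 lookups

TLB: [["0x143615", "0x41"]]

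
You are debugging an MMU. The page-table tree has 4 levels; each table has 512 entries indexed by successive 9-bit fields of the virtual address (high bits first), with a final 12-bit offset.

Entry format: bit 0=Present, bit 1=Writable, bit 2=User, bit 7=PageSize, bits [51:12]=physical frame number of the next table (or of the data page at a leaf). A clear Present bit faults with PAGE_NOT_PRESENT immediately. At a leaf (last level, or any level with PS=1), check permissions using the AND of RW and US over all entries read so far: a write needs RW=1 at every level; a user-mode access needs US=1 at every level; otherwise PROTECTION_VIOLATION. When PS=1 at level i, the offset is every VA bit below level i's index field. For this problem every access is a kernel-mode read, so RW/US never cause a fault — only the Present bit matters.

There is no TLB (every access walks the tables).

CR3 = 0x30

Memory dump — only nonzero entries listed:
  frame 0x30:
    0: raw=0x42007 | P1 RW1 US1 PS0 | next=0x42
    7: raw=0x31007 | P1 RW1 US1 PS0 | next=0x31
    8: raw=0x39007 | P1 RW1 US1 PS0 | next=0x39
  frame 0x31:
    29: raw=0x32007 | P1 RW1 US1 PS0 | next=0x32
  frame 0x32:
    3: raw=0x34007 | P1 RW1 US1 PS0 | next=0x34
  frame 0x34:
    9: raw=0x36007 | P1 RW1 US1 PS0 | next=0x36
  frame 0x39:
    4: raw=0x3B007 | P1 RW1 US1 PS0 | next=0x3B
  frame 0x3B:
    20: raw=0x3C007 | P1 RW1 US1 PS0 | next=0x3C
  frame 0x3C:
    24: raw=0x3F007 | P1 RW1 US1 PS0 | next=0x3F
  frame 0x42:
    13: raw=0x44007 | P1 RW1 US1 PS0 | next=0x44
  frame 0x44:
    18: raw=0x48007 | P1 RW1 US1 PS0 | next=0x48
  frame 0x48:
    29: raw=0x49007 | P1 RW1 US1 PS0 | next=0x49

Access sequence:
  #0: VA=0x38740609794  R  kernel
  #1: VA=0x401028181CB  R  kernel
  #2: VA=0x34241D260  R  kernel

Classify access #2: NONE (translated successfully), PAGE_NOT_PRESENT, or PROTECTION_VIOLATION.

Per-access translation:
#0 VA=0x38740609794 (r,kernel):
  [0] read 0x30 idx=7: raw=0x31007 flags P=1 W=1 U=1 S=0
  [1] read 0x31 idx=29: raw=0x32007 flags P=1 W=1 U=1 S=0
  [2] read 0x32 idx=3: raw=0x34007 flags P=1 W=1 U=1 S=0
  [3] read 0x34 idx=9: raw=0x36007 flags P=1 W=1 U=1 S=0
  ✓ 0x36794  — 4 lookups
#1 VA=0x401028181CB (r,kernel):
  [0] read 0x30 idx=8: raw=0x39007 flags P=1 W=1 U=1 S=0
  [1] read 0x39 idx=4: raw=0x3B007 flags P=1 W=1 U=1 S=0
  [2] read 0x3B idx=20: raw=0x3C007 flags P=1 W=1 U=1 S=0
  [3] read 0x3C idx=24: raw=0x3F007 flags P=1 W=1 U=1 S=0
  ✓ 0x3F1CB  — 4 lookups
#2 VA=0x34241D260 (r,kernel):
  [0] read 0x30 idx=0: raw=0x42007 flags P=1 W=1 U=1 S=0
  [1] read 0x42 idx=13: raw=0x44007 flags P=1 W=1 U=1 S=0
  [2] read 0x44 idx=18: raw=0x48007 flags P=1 W=1 U=1 S=0
  [3] read 0x48 idx=29: raw=0x49007 flags P=1 W=1 U=1 S=0
  ✓ 0x49260  — 4 lookups

Access #2 fault: NONE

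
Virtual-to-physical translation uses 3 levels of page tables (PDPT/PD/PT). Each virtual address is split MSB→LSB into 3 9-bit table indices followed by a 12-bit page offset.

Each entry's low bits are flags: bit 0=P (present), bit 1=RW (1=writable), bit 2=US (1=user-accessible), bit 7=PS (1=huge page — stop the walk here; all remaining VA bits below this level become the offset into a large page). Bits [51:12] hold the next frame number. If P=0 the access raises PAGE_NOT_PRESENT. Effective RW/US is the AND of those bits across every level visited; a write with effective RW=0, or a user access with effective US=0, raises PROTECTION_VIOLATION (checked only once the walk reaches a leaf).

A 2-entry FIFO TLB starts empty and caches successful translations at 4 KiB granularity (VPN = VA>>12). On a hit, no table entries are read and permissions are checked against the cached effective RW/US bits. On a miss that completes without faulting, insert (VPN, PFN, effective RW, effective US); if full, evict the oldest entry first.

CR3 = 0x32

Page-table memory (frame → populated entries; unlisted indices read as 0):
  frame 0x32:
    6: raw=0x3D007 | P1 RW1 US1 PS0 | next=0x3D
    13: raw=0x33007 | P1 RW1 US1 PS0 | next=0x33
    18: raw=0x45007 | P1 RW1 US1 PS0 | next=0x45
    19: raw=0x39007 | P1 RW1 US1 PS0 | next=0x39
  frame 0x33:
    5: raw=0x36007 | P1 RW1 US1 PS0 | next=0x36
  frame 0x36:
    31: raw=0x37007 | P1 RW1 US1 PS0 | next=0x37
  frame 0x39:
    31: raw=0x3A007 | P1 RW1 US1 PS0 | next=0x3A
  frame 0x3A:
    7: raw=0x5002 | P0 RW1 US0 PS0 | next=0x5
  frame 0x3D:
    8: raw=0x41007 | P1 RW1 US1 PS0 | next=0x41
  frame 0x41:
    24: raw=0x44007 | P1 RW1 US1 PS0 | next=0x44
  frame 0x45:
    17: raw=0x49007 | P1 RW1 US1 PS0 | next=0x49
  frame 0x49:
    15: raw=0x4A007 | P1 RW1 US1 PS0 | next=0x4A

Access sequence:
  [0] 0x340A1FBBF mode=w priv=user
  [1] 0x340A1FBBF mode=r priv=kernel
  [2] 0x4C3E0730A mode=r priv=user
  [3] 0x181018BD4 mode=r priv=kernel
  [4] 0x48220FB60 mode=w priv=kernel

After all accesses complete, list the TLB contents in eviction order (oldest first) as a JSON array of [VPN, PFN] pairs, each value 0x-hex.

Trace:
#0 VA=0x340A1FBBF (w,user):
  L0 @0x32[13] → 0x33007  P=1,RW=1,US=1,PS=0
  L1 @0x33[5] → 0x36007  P=1,RW=1,US=1,PS=0
  L2 @0x36[31] → 0x37007  P=1,RW=1,US=1,PS=0
  → PA=0x37BBF  (3 entries read)
#1 VA=0x340A1FBBF (r,kernel):
  TLB hit vpn=0x340A1F → PA=0x37BBF
#2 VA=0x4C3E0730A (r,user):
  L0 @0x32[19] → 0x39007  P=1,RW=1,US=1,PS=0
  L1 @0x39[31] → 0x3A007  P=1,RW=1,US=1,PS=0
  L2 @0x3A[7] → 0x5002  P=0,RW=1,US=0,PS=0
  → PAGE_NOT_PRESENT  (3 entries read)
#3 VA=0x181018BD4 (r,kernel):
  L0 @0x32[6] → 0x3D007  P=1,RW=1,US=1,PS=0
  L1 @0x3D[8] → 0x41007  P=1,RW=1,US=1,PS=0
  L2 @0x41[24] → 0x44007  P=1,RW=1,US=1,PS=0
  → PA=0x44BD4  (3 entries read)
#4 VA=0x48220FB60 (w,kernel):
  L0 @0x32[18] → 0x45007  P=1,RW=1,US=1,PS=0
  L1 @0x45[17] → 0x49007  P=1,RW=1,US=1,PS=0
  L2 @0x49[15] → 0x4A007  P=1,RW=1,US=1,PS=0
  → PA=0x4AB60  (3 entries read)

TLB: [["0x181018", "0x44"], ["0x48220F", "0x4A"]]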